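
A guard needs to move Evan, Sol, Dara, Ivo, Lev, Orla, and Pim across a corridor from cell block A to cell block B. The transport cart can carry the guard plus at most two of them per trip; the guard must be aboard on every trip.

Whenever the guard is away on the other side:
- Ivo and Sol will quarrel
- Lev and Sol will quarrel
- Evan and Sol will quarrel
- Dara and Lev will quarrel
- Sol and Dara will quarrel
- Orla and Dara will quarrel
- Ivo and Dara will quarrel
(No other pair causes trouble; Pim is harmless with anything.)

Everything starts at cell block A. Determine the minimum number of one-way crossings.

Counting alone: the guard can take at most 2 across per trip to cell block B, so moving all 7 needs at least 4 loaded trips out, with a return between consecutive ones — at least 7 crossings.
The safety rule pushes this higher. Following every safe sequence of crossings, the most of the 7 that can be at cell block B as the transport cart arrives there on crossings 7, 9 is 5, 6 respectively — never all 7.
So no plan with fewer than 11 crossings exists, and this one achieves 11:
1. Guard goes to cell block B with Dara and Sol.  [cell block A: Evan, Ivo, Lev, Orla, Pim | cell block B: Dara, Sol]
2. Guard goes back to cell block A with Sol.  [cell block A: Evan, Ivo, Lev, Orla, Pim, Sol | cell block B: Dara]
3. Guard goes to cell block B with Evan and Sol.  [cell block A: Ivo, Lev, Orla, Pim | cell block B: Dara, Evan, Sol]
4. Guard goes back to cell block A with Sol.  [cell block A: Ivo, Lev, Orla, Pim, Sol | cell block B: Dara, Evan]
5. Guard goes to cell block B with Pim and Sol.  [cell block A: Ivo, Lev, Orla | cell block B: Dara, Evan, Pim, Sol]
6. Guard goes back to cell block A with Sol.  [cell block A: Ivo, Lev, Orla, Sol | cell block B: Dara, Evan, Pim]
7. Guard goes to cell block B with Ivo and Lev.  [cell block A: Orla, Sol | cell block B: Dara, Evan, Ivo, Lev, Pim]
8. Guard goes back to cell block A with Dara.  [cell block A: Dara, Orla, Sol | cell block B: Evan, Ivo, Lev, Pim]
9. Guard goes to cell block B with Orla and Sol.  [cell block A: Dara | cell block B: Evan, Ivo, Lev, Orla, Pim, Sol]
10. Guard goes back to cell block A with Sol.  [cell block A: Dara, Sol | cell block B: Evan, Ivo, Lev, Orla, Pim]
11. Guard goes to cell block B with Dara and Sol.  [cell block A: — | cell block B: Dara, Evan, Ivo, Lev, Orla, Pim, Sol]

11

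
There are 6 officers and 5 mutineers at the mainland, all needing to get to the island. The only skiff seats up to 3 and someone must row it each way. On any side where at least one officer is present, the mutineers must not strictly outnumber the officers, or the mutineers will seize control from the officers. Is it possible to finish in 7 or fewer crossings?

No

Counting alone: each trip to the island takes at most 3 across and each return brings at least 1 back, so after t trips out (and t−1 returns) at most 3t − (t−1) of the 11 are across; that first reaches 11 at t = 5, so at least 9 crossings are needed.
Since 7 < 9, 7 crossings cannot be enough. (The shortest complete plan in fact takes 9:)
1. 3 mutineers → the island.  (the mainland: 6O 2M; the island: 0O 3M)
2. 1 mutineer ← the mainland.  (the mainland: 6O 3M; the island: 0O 2M)
3. 3 officers → the island.  (the mainland: 3O 3M; the island: 3O 2M)
4. 1 officer ← the mainland.  (the mainland: 4O 3M; the island: 2O 2M)
5. 2 officers and 1 mutineer → the island.  (the mainland: 2O 2M; the island: 4O 3M)
6. 1 officer ← the mainland.  (the mainland: 3O 2M; the island: 3O 3M)
7. 2 officers and 1 mutineer → the island.  (the mainland: 1O 1M; the island: 5O 4M)
8. 1 officer ← the mainland.  (the mainland: 2O 1M; the island: 4O 4M)
9. 2 officers and 1 mutineer → the island.  (the mainland: 0O 0M; the island: 6O 5M)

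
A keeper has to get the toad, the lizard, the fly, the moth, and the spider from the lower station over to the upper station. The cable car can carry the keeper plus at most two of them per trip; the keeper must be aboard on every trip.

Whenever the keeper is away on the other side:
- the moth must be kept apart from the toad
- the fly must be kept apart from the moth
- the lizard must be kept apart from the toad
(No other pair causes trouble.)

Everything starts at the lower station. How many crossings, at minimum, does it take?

Counting alone: the keeper can take at most 2 across per trip to the upper station, so moving all 5 needs at least 3 loaded trips out, with a return between consecutive ones — at least 5 crossings.
The plan below uses exactly 5 crossings, so it is optimal:
1. Keeper goes to the upper station with the fly and the toad.
2. Keeper goes back to the lower station alone.
3. Keeper goes to the upper station with the spider.
4. Keeper goes back to the lower station alone.
5. Keeper goes to the upper station with the lizard and the moth.

5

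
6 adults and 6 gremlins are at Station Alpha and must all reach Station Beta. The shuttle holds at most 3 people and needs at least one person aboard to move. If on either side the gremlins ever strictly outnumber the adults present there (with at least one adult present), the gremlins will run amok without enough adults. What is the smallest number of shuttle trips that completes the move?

Following every safe sequence of crossings from the start, the most of the 12 that can be at Station Beta as the shuttle arrives there on crossings 1, 3, 5 is 3, 5, 6 respectively; the best ever achieved is 6 of 12.
From crossing 7 on, no configuration arises that was not already reachable earlier: only 17 distinct safe configurations (who is on which side, and where the shuttle is) can ever be reached, none of them has everyone across, and every continuation just revisits them. They are: 0 adults + 0 gremlins across (shuttle back at the start); 0 adults + 1 gremlin across (shuttle there); 0 adults + 1 gremlin across (shuttle back at the start); 0 adults + 2 gremlins across (shuttle there); 0 adults + 2 gremlins across (shuttle back at the start); 0 adults + 3 gremlins across (shuttle there); 0 adults + 3 gremlins across (shuttle back at the start); 0 adults + 4 gremlins across (shuttle there); 0 adults + 4 gremlins across (shuttle back at the start); 0 adults + 5 gremlins across (shuttle there); 0 adults + 5 gremlins across (shuttle back at the start); 0 adults + 6 gremlins across (shuttle there); 1 adult + 1 gremlin across (shuttle there); 1 adult + 1 gremlin across (shuttle back at the start); 2 adults + 2 gremlins across (shuttle there); 2 adults + 2 gremlins across (shuttle back at the start); 3 adults + 3 gremlins across (shuttle there). So no valid plan exists.

impossible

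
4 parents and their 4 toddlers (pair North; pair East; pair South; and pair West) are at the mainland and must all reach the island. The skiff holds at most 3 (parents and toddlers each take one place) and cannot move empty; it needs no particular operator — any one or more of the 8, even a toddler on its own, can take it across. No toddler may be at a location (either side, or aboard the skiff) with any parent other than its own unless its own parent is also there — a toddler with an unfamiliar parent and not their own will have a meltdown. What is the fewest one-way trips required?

9

Counting alone: each trip to the island takes at most 3 across and each return brings at least 1 back, so after t trips out (and t−1 returns) at most 3t − (t−1) of the 8 are across; that first reaches 8 at t = 4, so at least 7 crossings are needed.
The safety rule pushes this higher. Following every safe sequence of crossings, the most of the 8 that can be at the island as the skiff arrives there on crossing 7 is 7 — never all 8.
So no plan with fewer than 9 crossings exists, and this one achieves 9:
1. parent North and toddler North cross → the island.
2. parent North crosses ← the mainland.
3. parent East, parent North, and toddler East cross → the island.
4. parent North and toddler North cross ← the mainland.
5. parent North, parent South, and parent West cross → the island.
6. toddler East crosses ← the mainland.
7. toddler East and toddler North cross → the island.
8. toddler North crosses ← the mainland.
9. toddler North, toddler South, and toddler West cross → the island.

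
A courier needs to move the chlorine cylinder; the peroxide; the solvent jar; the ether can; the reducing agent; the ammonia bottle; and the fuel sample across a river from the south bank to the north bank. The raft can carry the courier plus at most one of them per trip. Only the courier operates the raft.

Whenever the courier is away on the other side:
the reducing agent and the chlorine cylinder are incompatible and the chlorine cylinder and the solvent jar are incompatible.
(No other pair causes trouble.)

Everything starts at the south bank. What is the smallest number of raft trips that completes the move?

Counting alone: the courier can take at most 1 across per trip to the north bank, so moving all 7 needs at least 7 loaded trips out, with a return between consecutive ones — at least 13 crossings.
The safety rule pushes this higher. Following every safe sequence of crossings, the most of the 7 that can be at the north bank as the raft arrives there on crossing 13 is 6 — never all 7.
So no plan with fewer than 15 crossings exists, and this one achieves 15:
1. Courier goes to the north bank with the chlorine cylinder.
2. Courier goes back to the south bank alone.
3. Courier goes to the north bank with the peroxide.
4. Courier goes back to the south bank alone.
5. Courier goes to the north bank with the solvent jar.
6. Courier goes back to the south bank with the chlorine cylinder.
7. Courier goes to the north bank with the reducing agent.
8. Courier goes back to the south bank alone.
9. Courier goes to the north bank with the ether can.
10. Courier goes back to the south bank alone.
11. Courier goes to the north bank with the ammonia bottle.
12. Courier goes back to the south bank alone.
13. Courier goes to the north bank with the fuel sample.
14. Courier goes back to the south bank alone.
15. Courier goes to the north bank with the chlorine cylinder.

15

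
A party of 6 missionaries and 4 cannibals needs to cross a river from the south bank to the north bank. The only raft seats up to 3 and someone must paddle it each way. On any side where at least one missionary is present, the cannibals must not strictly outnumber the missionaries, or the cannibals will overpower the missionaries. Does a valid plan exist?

Yes

1. 2 cannibals → the north bank.  (the south bank: 6M 2C; the north bank: 0M 2C)
2. 1 cannibal ← the south bank.  (the south bank: 6M 3C; the north bank: 0M 1C)
3. 3 cannibals → the north bank.  (the south bank: 6M 0C; the north bank: 0M 4C)
4. 1 cannibal ← the south bank.  (the south bank: 6M 1C; the north bank: 0M 3C)
5. 3 missionaries → the north bank.  (the south bank: 3M 1C; the north bank: 3M 3C)
6. 1 cannibal ← the south bank.  (the south bank: 3M 2C; the north bank: 3M 2C)
7. 1 missionary and 2 cannibals → the north bank.  (the south bank: 2M 0C; the north bank: 4M 4C)
8. 1 cannibal ← the south bank.  (the south bank: 2M 1C; the north bank: 4M 3C)
9. 2 missionaries and 1 cannibal → the north bank.  (the south bank: 0M 0C; the north bank: 6M 4C)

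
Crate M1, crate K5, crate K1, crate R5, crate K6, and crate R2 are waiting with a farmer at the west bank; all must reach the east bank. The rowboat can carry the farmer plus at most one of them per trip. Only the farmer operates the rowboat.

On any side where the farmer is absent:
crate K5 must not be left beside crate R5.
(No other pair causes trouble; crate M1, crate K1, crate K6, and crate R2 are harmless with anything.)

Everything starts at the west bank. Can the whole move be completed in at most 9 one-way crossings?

Counting alone: the farmer can take at most 1 across per trip to the east bank, so moving all 6 needs at least 6 loaded trips out, with a return between consecutive ones — at least 11 crossings.
Since 9 < 11, 9 crossings cannot be enough. (The shortest complete plan in fact takes 11:)
1. Farmer goes to the east bank with crate K5.  [the west bank: crate K1, crate K6, crate M1, crate R2, crate R5 | the east bank: crate K5]
2. Farmer goes back to the west bank alone.  [the west bank: crate K1, crate K6, crate M1, crate R2, crate R5 | the east bank: crate K5]
3. Farmer goes to the east bank with crate M1.  [the west bank: crate K1, crate K6, crate R2, crate R5 | the east bank: crate K5, crate M1]
4. Farmer goes back to the west bank alone.  [the west bank: crate K1, crate K6, crate R2, crate R5 | the east bank: crate K5, crate M1]
5. Farmer goes to the east bank with crate K1.  [the west bank: crate K6, crate R2, crate R5 | the east bank: crate K1, crate K5, crate M1]
6. Farmer goes back to the west bank alone.  [the west bank: crate K6, crate R2, crate R5 | the east bank: crate K1, crate K5, crate M1]
7. Farmer goes to the east bank with crate K6.  [the west bank: crate R2, crate R5 | the east bank: crate K1, crate K5, crate K6, crate M1]
8. Farmer goes back to the west bank alone.  [the west bank: crate R2, crate R5 | the east bank: crate K1, crate K5, crate K6, crate M1]
9. Farmer goes to the east bank with crate R2.  [the west bank: crate R5 | the east bank: crate K1, crate K5, crate K6, crate M1, crate R2]
10. Farmer goes back to the west bank alone.  [the west bank: crate R5 | the east bank: crate K1, crate K5, crate K6, crate M1, crate R2]
11. Farmer goes to the east bank with crate R5.  [the west bank: — | the east bank: crate K1, crate K5, crate K6, crate M1, crate R2, crate R5]

No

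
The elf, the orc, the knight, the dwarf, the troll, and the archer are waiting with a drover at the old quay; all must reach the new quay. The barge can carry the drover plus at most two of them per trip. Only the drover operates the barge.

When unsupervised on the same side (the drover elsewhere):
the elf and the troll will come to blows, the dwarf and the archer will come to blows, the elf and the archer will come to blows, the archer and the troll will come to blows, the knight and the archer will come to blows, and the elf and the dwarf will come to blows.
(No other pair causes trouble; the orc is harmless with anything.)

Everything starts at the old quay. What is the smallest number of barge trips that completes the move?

9

Counting alone: the drover can take at most 2 across per trip to the new quay, so moving all 6 needs at least 3 loaded trips out, with a return between consecutive ones — at least 5 crossings.
The safety rule pushes this higher. Following every safe sequence of crossings, the most of the 6 that can be at the new quay as the barge arrives there on crossings 5, 7 is 4, 5 respectively — never all 6.
So no plan with fewer than 9 crossings exists, and this one achieves 9:
1. Drover goes to the new quay with the archer and the elf.
2. Drover goes back to the old quay with the elf.
3. Drover goes to the new quay with the elf and the orc.
4. Drover goes back to the old quay with the elf.
5. Drover goes to the new quay with the elf and the knight.
6. Drover goes back to the old quay with the archer.
7. Drover goes to the new quay with the dwarf and the troll.
8. Drover goes back to the old quay with the elf.
9. Drover goes to the new quay with the archer and the elf.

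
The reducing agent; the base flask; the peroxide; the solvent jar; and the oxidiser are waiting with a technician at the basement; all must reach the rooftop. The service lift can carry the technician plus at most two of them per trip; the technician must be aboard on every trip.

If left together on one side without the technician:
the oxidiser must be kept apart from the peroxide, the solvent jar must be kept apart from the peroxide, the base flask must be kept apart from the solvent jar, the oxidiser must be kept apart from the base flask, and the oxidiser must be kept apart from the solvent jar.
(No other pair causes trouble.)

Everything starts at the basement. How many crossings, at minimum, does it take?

7

Counting alone: the technician can take at most 2 across per trip to the rooftop, so moving all 5 needs at least 3 loaded trips out, with a return between consecutive ones — at least 5 crossings.
The safety rule pushes this higher. Following every safe sequence of crossings, the most of the 5 that can be at the rooftop as the service lift arrives there on crossing 5 is 4 — never all 5.
So no plan with fewer than 7 crossings exists, and this one achieves 7:
1. Technician goes to the rooftop with the oxidiser and the solvent jar.
2. Technician goes back to the basement with the solvent jar.
3. Technician goes to the rooftop with the reducing agent and the solvent jar.
4. Technician goes back to the basement with the solvent jar.
5. Technician goes to the rooftop with the base flask and the peroxide.
6. Technician goes back to the basement with the oxidiser.
7. Technician goes to the rooftop with the oxidiser and the solvent jar.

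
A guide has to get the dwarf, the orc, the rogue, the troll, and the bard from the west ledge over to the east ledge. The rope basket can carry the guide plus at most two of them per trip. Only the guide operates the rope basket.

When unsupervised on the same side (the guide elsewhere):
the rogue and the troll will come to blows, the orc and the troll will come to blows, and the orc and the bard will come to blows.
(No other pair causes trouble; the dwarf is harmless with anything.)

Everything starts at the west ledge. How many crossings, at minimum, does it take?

Counting alone: the guide can take at most 2 across per trip to the east ledge, so moving all 5 needs at least 3 loaded trips out, with a return between consecutive ones — at least 5 crossings.
The plan below uses exactly 5 crossings, so it is optimal:
1. Guide goes to the east ledge with the orc and the rogue.
2. Guide goes back to the west ledge alone.
3. Guide goes to the east ledge with the dwarf.
4. Guide goes back to the west ledge alone.
5. Guide goes to the east ledge with the bard and the troll.

5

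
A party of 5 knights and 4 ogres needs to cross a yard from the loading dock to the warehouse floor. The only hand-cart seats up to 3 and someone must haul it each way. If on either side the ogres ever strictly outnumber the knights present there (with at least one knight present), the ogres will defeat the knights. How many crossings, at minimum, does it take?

Counting alone: each trip to the warehouse floor takes at most 3 across and each return brings at least 1 back, so after t trips out (and t−1 returns) at most 3t − (t−1) of the 9 are across; that first reaches 9 at t = 4, so at least 7 crossings are needed.
The plan below uses exactly 7 crossings, so it is optimal:
1. 3 ogres → the warehouse floor.  (the loading dock: 5K 1O; the warehouse floor: 0K 3O)
2. 1 ogre ← the loading dock.  (the loading dock: 5K 2O; the warehouse floor: 0K 2O)
3. 3 knights → the warehouse floor.  (the loading dock: 2K 2O; the warehouse floor: 3K 2O)
4. 1 knight ← the loading dock.  (the loading dock: 3K 2O; the warehouse floor: 2K 2O)
5. 2 knights and 1 ogre → the warehouse floor.  (the loading dock: 1K 1O; the warehouse floor: 4K 3O)
6. 1 knight ← the loading dock.  (the loading dock: 2K 1O; the warehouse floor: 3K 3O)
7. 2 knights and 1 ogre → the warehouse floor.  (the loading dock: 0K 0O; the warehouse floor: 5K 4O)

7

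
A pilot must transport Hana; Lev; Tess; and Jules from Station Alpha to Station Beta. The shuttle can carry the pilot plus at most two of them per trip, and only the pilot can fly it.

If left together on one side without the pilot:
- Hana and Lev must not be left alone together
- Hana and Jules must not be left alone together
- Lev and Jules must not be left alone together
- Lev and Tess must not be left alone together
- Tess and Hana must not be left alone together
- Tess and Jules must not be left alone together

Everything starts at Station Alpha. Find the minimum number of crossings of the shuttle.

Whatever the first load, the items left behind include a forbidden pair without the pilot. No opening move is safe, so no plan exists.

impossible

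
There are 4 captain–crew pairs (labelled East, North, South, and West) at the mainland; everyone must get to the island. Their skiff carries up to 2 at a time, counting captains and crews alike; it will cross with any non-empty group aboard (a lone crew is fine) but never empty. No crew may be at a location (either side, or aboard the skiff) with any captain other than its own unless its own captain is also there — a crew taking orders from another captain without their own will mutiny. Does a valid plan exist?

No

Following every safe sequence of crossings from the start, the most of the 8 that can be at the island as the skiff arrives there on crossings 1, 3, 5 is 2, 3, 4 respectively; the best ever achieved is 4 of 8.
From crossing 7 on, no configuration arises that was not already reachable earlier: only 44 distinct safe configurations (who is on which side, and where the skiff is) can ever be reached, none of them has everyone across, and every continuation just revisits them. So no valid plan exists.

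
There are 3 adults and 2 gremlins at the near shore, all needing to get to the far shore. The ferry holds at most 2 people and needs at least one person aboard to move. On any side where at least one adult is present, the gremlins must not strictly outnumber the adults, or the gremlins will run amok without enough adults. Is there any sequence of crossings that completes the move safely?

1. 2 gremlins → the far shore.  (the near shore: 3A 0G; the far shore: 0A 2G)
2. 1 gremlin ← the near shore.  (the near shore: 3A 1G; the far shore: 0A 1G)
3. 2 adults → the far shore.  (the near shore: 1A 1G; the far shore: 2A 1G)
4. 1 adult ← the near shore.  (the near shore: 2A 1G; the far shore: 1A 1G)
5. 1 adult and 1 gremlin → the far shore.  (the near shore: 1A 0G; the far shore: 2A 2G)
6. 1 gremlin ← the near shore.  (the near shore: 1A 1G; the far shore: 2A 1G)
7. 1 adult and 1 gremlin → the far shore.  (the near shore: 0A 0G; the far shore: 3A 2G)

Yes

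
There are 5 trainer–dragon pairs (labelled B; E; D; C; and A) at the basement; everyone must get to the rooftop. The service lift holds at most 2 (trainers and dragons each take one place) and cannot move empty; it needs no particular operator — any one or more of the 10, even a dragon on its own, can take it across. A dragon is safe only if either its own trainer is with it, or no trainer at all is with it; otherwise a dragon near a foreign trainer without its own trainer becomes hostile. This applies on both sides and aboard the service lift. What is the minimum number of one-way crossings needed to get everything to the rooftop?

Following every safe sequence of crossings from the start, the most of the 10 that can be at the rooftop as the service lift arrives there on crossings 1, 3, 5, 7 is 2, 3, 4, 5 respectively; the best ever achieved is 5 of 10.
From crossing 9 on, no configuration arises that was not already reachable earlier: only 82 distinct safe configurations (who is on which side, and where the service lift is) can ever be reached, none of them has everyone across, and every continuation just revisits them. So no valid plan exists.

impossible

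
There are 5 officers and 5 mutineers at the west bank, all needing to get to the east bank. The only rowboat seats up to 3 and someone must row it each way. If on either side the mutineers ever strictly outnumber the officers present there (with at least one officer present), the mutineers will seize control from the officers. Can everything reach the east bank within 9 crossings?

No

Counting alone: each trip to the east bank takes at most 3 across and each return brings at least 1 back, so after t trips out (and t−1 returns) at most 3t − (t−1) of the 10 are across; that first reaches 10 at t = 5, so at least 9 crossings are needed.
The safety rule pushes this higher. Following every safe sequence of crossings, the most of the 10 that can be at the east bank as the rowboat arrives there on crossing 9 is 9 — never all 10.
So the move cannot be finished within 9 crossings. (The shortest complete plan takes 11:)
1. 2 mutineers → the east bank.  (the west bank: 5O 3M; the east bank: 0O 2M)
2. 1 mutineer ← the west bank.  (the west bank: 5O 4M; the east bank: 0O 1M)
3. 3 mutineers → the east bank.  (the west bank: 5O 1M; the east bank: 0O 4M)
4. 1 mutineer ← the west bank.  (the west bank: 5O 2M; the east bank: 0O 3M)
5. 3 officers → the east bank.  (the west bank: 2O 2M; the east bank: 3O 3M)
6. 1 officer and 1 mutineer ← the west bank.  (the west bank: 3O 3M; the east bank: 2O 2M)
7. 3 officers → the east bank.  (the west bank: 0O 3M; the east bank: 5O 2M)
8. 1 mutineer ← the west bank.  (the west bank: 0O 4M; the east bank: 5O 1M)
9. 2 mutineers → the east bank.  (the west bank: 0O 2M; the east bank: 5O 3M)
10. 1 mutineer ← the west bank.  (the west bank: 0O 3M; the east bank: 5O 2M)
11. 3 mutineers → the east bank.  (the west bank: 0O 0M; the east bank: 5O 5M)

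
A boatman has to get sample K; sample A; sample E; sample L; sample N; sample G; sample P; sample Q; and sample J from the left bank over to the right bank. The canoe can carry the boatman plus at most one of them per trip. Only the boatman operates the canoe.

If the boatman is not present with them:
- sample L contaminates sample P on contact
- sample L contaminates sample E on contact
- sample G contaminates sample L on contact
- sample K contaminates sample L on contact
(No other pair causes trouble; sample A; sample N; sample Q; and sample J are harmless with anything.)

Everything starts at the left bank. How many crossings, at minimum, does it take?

Following every safe sequence of crossings from the start, the most of the 9 that can be at the right bank as the canoe arrives there on crossings 1, 3, 5, 7, 9, 11 is 1, 2, 3, 4, 5, 6 respectively; the best ever achieved is 6 of 9.
From crossing 13 on, no configuration arises that was not already reachable earlier: only 176 distinct safe configurations (who is on which side, and where the canoe is) can ever be reached, none of them has everyone across, and every continuation just revisits them. So no valid plan exists.

impossible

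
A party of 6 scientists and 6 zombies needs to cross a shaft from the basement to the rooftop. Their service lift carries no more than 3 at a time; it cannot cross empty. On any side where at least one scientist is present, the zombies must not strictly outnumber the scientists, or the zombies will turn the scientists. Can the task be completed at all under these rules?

No

Following every safe sequence of crossings from the start, the most of the 12 that can be at the rooftop as the service lift arrives there on crossings 1, 3, 5 is 3, 5, 6 respectively; the best ever achieved is 6 of 12.
From crossing 7 on, no configuration arises that was not already reachable earlier: only 17 distinct safe configurations (who is on which side, and where the service lift is) can ever be reached, none of them has everyone across, and every continuation just revisits them. They are: 0 scientists + 0 zombies across (service lift back at the start); 0 scientists + 1 zombie across (service lift there); 0 scientists + 1 zombie across (service lift back at the start); 0 scientists + 2 zombies across (service lift there); 0 scientists + 2 zombies across (service lift back at the start); 0 scientists + 3 zombies across (service lift there); 0 scientists + 3 zombies across (service lift back at the start); 0 scientists + 4 zombies across (service lift there); 0 scientists + 4 zombies across (service lift back at the start); 0 scientists + 5 zombies across (service lift there); 0 scientists + 5 zombies across (service lift back at the start); 0 scientists + 6 zombies across (service lift there); 1 scientist + 1 zombie across (service lift there); 1 scientist + 1 zombie across (service lift back at the start); 2 scientists + 2 zombies across (service lift there); 2 scientists + 2 zombies across (service lift back at the start); 3 scientists + 3 zombies across (service lift there). So no valid plan exists.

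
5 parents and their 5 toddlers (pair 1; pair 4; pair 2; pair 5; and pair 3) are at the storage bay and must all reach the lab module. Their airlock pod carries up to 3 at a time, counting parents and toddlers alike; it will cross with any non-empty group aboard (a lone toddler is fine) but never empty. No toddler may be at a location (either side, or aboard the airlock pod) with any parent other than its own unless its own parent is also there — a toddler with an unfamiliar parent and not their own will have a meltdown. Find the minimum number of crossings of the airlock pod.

Counting alone: each trip to the lab module takes at most 3 across and each return brings at least 1 back, so after t trips out (and t−1 returns) at most 3t − (t−1) of the 10 are across; that first reaches 10 at t = 5, so at least 9 crossings are needed.
The safety rule pushes this higher. Following every safe sequence of crossings, the most of the 10 that can be at the lab module as the airlock pod arrives there on crossing 9 is 9 — never all 10.
So no plan with fewer than 11 crossings exists, and this one achieves 11:
1. parent 1 and toddler 1 cross → the lab module.
2. parent 1 crosses ← the storage bay.
3. toddler 2, toddler 4, and toddler 5 cross → the lab module.
4. toddler 1 crosses ← the storage bay.
5. parent 2, parent 4, and parent 5 cross → the lab module.
6. parent 4 and toddler 4 cross ← the storage bay.
7. parent 1, parent 3, and parent 4 cross → the lab module.
8. toddler 2 crosses ← the storage bay.
9. toddler 1 and toddler 4 cross → the lab module.
10. toddler 1 crosses ← the storage bay.
11. toddler 1, toddler 2, and toddler 3 cross → the lab module.

11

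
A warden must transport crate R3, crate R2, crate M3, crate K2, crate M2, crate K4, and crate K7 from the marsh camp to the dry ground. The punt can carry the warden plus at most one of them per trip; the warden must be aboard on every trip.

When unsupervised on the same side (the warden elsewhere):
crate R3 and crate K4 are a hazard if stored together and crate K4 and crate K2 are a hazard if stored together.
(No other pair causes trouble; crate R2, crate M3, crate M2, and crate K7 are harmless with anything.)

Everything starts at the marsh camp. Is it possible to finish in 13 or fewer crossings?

No

Counting alone: the warden can take at most 1 across per trip to the dry ground, so moving all 7 needs at least 7 loaded trips out, with a return between consecutive ones — at least 13 crossings.
The safety rule pushes this higher. Following every safe sequence of crossings, the most of the 7 that can be at the dry ground as the punt arrives there on crossing 13 is 6 — never all 7.
So the move cannot be finished within 13 crossings. (The shortest complete plan takes 15:)
1. Warden goes to the dry ground with crate K4.
2. Warden goes back to the marsh camp alone.
3. Warden goes to the dry ground with crate R3.
4. Warden goes back to the marsh camp with crate K4.
5. Warden goes to the dry ground with crate K2.
6. Warden goes back to the marsh camp alone.
7. Warden goes to the dry ground with crate R2.
8. Warden goes back to the marsh camp alone.
9. Warden goes to the dry ground with crate M3.
10. Warden goes back to the marsh camp alone.
11. Warden goes to the dry ground with crate M2.
12. Warden goes back to the marsh camp alone.
13. Warden goes to the dry ground with crate K7.
14. Warden goes back to the marsh camp alone.
15. Warden goes to the dry ground with crate K4.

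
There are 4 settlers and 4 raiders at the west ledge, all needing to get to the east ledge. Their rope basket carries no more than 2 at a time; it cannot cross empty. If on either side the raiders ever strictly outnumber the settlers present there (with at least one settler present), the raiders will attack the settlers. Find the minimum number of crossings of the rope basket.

impossible

Following every safe sequence of crossings from the start, the most of the 8 that can be at the east ledge as the rope basket arrives there on crossings 1, 3, 5 is 2, 3, 4 respectively; the best ever achieved is 4 of 8.
From crossing 7 on, no configuration arises that was not already reachable earlier: only 11 distinct safe configurations (who is on which side, and where the rope basket is) can ever be reached, none of them has everyone across, and every continuation just revisits them. They are: 0 settlers + 0 raiders across (rope basket back at the start); 0 settlers + 1 raider across (rope basket there); 0 settlers + 1 raider across (rope basket back at the start); 0 settlers + 2 raiders across (rope basket there); 0 settlers + 2 raiders across (rope basket back at the start); 0 settlers + 3 raiders across (rope basket there); 0 settlers + 3 raiders across (rope basket back at the start); 0 settlers + 4 raiders across (rope basket there); 1 settler + 1 raider across (rope basket there); 1 settler + 1 raider across (rope basket back at the start); 2 settlers + 2 raiders across (rope basket there). So no valid plan exists.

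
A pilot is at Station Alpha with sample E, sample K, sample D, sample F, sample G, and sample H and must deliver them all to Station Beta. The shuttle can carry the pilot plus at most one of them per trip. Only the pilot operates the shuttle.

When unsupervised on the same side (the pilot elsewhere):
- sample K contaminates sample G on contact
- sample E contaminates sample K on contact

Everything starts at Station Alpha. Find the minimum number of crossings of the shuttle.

Counting alone: the pilot can take at most 1 across per trip to Station Beta, so moving all 6 needs at least 6 loaded trips out, with a return between consecutive ones — at least 11 crossings.
The safety rule pushes this higher. Following every safe sequence of crossings, the most of the 6 that can be at Station Beta as the shuttle arrives there on crossing 11 is 5 — never all 6.
So no plan with fewer than 13 crossings exists, and this one achieves 13:
1. Pilot goes to Station Beta with sample K.  [Station Alpha: sample D, sample E, sample F, sample G, sample H | Station Beta: sample K]
2. Pilot goes back to Station Alpha alone.  [Station Alpha: sample D, sample E, sample F, sample G, sample H | Station Beta: sample K]
3. Pilot goes to Station Beta with sample E.  [Station Alpha: sample D, sample F, sample G, sample H | Station Beta: sample E, sample K]
4. Pilot goes back to Station Alpha with sample K.  [Station Alpha: sample D, sample F, sample G, sample H, sample K | Station Beta: sample E]
5. Pilot goes to Station Beta with sample G.  [Station Alpha: sample D, sample F, sample H, sample K | Station Beta: sample E, sample G]
6. Pilot goes back to Station Alpha alone.  [Station Alpha: sample D, sample F, sample H, sample K | Station Beta: sample E, sample G]
7. Pilot goes to Station Beta with sample D.  [Station Alpha: sample F, sample H, sample K | Station Beta: sample D, sample E, sample G]
8. Pilot goes back to Station Alpha alone.  [Station Alpha: sample F, sample H, sample K | Station Beta: sample D, sample E, sample G]
9. Pilot goes to Station Beta with sample F.  [Station Alpha: sample H, sample K | Station Beta: sample D, sample E, sample F, sample G]
10. Pilot goes back to Station Alpha alone.  [Station Alpha: sample H, sample K | Station Beta: sample D, sample E, sample F, sample G]
11. Pilot goes to Station Beta with sample H.  [Station Alpha: sample K | Station Beta: sample D, sample E, sample F, sample G, sample H]
12. Pilot goes back to Station Alpha alone.  [Station Alpha: sample K | Station Beta: sample D, sample E, sample F, sample G, sample H]
13. Pilot goes to Station Beta with sample K.  [Station Alpha: — | Station Beta: sample D, sample E, sample F, sample G, sample H, sample K]

13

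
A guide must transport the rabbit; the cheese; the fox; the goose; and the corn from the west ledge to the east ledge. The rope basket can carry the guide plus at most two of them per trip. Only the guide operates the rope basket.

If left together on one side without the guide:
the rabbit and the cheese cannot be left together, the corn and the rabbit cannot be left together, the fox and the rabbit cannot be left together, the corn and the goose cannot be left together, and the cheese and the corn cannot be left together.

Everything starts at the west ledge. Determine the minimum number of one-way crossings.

7

Counting alone: the guide can take at most 2 across per trip to the east ledge, so moving all 5 needs at least 3 loaded trips out, with a return between consecutive ones — at least 5 crossings.
The safety rule pushes this higher. Following every safe sequence of crossings, the most of the 5 that can be at the east ledge as the rope basket arrives there on crossing 5 is 4 — never all 5.
So no plan with fewer than 7 crossings exists, and this one achieves 7:
1. Guide goes to the east ledge with the corn and the rabbit.  [the west ledge: the cheese, the fox, the goose | the east ledge: the corn, the rabbit]
2. Guide goes back to the west ledge with the rabbit.  [the west ledge: the cheese, the fox, the goose, the rabbit | the east ledge: the corn]
3. Guide goes to the east ledge with the fox and the rabbit.  [the west ledge: the cheese, the goose | the east ledge: the corn, the fox, the rabbit]
4. Guide goes back to the west ledge with the rabbit.  [the west ledge: the cheese, the goose, the rabbit | the east ledge: the corn, the fox]
5. Guide goes to the east ledge with the cheese and the goose.  [the west ledge: the rabbit | the east ledge: the cheese, the corn, the fox, the goose]
6. Guide goes back to the west ledge with the corn.  [the west ledge: the corn, the rabbit | the east ledge: the cheese, the fox, the goose]
7. Guide goes to the east ledge with the corn and the rabbit.  [the west ledge: — | the east ledge: the cheese, the corn, the fox, the goose, the rabbit]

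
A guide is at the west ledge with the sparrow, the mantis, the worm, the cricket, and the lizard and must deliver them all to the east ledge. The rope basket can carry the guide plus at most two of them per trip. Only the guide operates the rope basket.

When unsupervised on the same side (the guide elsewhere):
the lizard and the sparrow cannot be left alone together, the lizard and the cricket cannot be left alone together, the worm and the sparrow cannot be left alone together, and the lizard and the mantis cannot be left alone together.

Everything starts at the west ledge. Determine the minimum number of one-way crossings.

5

Counting alone: the guide can take at most 2 across per trip to the east ledge, so moving all 5 needs at least 3 loaded trips out, with a return between consecutive ones — at least 5 crossings.
The plan below uses exactly 5 crossings, so it is optimal:
1. Guide goes to the east ledge with the lizard and the sparrow.  [the west ledge: the cricket, the mantis, the worm | the east ledge: the lizard, the sparrow]
2. Guide goes back to the west ledge with the lizard.  [the west ledge: the cricket, the lizard, the mantis, the worm | the east ledge: the sparrow]
3. Guide goes to the east ledge with the cricket and the mantis.  [the west ledge: the lizard, the worm | the east ledge: the cricket, the mantis, the sparrow]
4. Guide goes back to the west ledge alone.  [the west ledge: the lizard, the worm | the east ledge: the cricket, the mantis, the sparrow]
5. Guide goes to the east ledge with the lizard and the worm.  [the west ledge: — | the east ledge: the cricket, the lizard, the mantis, the sparrow, the worm]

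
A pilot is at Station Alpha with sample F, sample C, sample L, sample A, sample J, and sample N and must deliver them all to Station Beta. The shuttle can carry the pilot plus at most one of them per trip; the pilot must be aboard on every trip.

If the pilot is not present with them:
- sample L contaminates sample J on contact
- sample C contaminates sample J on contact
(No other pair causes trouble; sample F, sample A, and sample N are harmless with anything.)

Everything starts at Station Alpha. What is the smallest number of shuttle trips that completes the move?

13

Counting alone: the pilot can take at most 1 across per trip to Station Beta, so moving all 6 needs at least 6 loaded trips out, with a return between consecutive ones — at least 11 crossings.
The safety rule pushes this higher. Following every safe sequence of crossings, the most of the 6 that can be at Station Beta as the shuttle arrives there on crossing 11 is 5 — never all 6.
So no plan with fewer than 13 crossings exists, and this one achieves 13:
1. Pilot goes to Station Beta with sample J.
2. Pilot goes back to Station Alpha alone.
3. Pilot goes to Station Beta with sample F.
4. Pilot goes back to Station Alpha alone.
5. Pilot goes to Station Beta with sample C.
6. Pilot goes back to Station Alpha with sample J.
7. Pilot goes to Station Beta with sample L.
8. Pilot goes back to Station Alpha alone.
9. Pilot goes to Station Beta with sample A.
10. Pilot goes back to Station Alpha alone.
11. Pilot goes to Station Beta with sample N.
12. Pilot goes back to Station Alpha alone.
13. Pilot goes to Station Beta with sample J.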